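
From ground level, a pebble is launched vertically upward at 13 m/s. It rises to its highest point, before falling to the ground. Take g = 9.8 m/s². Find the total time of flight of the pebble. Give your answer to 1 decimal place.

2.7 s

Phase 1 (rising): v₀ = 13.0 m/s, a = -9.8 m/s².
v = v₀ + at → t = (0 − 13.0) / -9.8 = 1.33 s
v² = v₀² + 2aΔx → Δx = (0² − 13.0²)/(2·-9.8) = 8.62 m

Phase 2 (falling): v₀ = 0 m/s, a = -9.8 m/s².
Falls 8.62 m from rest: t = √(2·8.62/9.8) = 1.33 s; v = g·t = 13.0 m/s.
Total time = 1.33 + 1.33 = 2.65 s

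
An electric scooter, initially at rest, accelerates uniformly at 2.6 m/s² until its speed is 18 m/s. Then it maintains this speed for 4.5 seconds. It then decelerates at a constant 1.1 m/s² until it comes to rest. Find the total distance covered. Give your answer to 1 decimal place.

Phase 1 (accelerating): v₀ = 0 m/s, a = 2.6 m/s².
v = v₀ + at → t = (18 − 0) / 2.6 = 6.92 s
v² = v₀² + 2aΔx → Δx = (18² − 0²)/(2·2.6) = 62.3 m

Phase 2 (constant speed): v₀ = 18.0 m/s, a = 0 m/s².
v = v₀ + at = 18.0 + (0)(4.5) = 18.0 m/s
Δx = v₀t + ½at² = 18.0·4.5 + 0.5·0·4.5² = 81.0 m

Phase 3 (decelerating): v₀ = 18.0 m/s, a = -1.1 m/s².
v = v₀ + at → t = (0 − 18.0) / -1.1 = 16.4 s
v² = v₀² + 2aΔx → Δx = (0² − 18.0²)/(2·-1.1) = 147 m
Total distance = 62.3 + 81.0 + 147 = 291 m

290.6 m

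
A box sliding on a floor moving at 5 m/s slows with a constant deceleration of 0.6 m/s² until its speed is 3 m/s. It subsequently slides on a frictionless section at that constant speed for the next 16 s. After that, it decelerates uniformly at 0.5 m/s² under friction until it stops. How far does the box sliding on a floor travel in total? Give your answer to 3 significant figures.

70.3 m

Phase 1 (decelerating): v₀ = 5.00 m/s, a = -0.6 m/s².
v = v₀ + at → t = (3 − 5.00) / -0.6 = 3.33 s
v² = v₀² + 2aΔx → Δx = (3² − 5.00²)/(2·-0.6) = 13.3 m

Phase 2 (constant speed): v₀ = 3.00 m/s, a = 0 m/s².
v = v₀ + at = 3.00 + (0)(16) = 3.00 m/s
Δx = v₀t + ½at² = 3.00·16 + 0.5·0·16² = 48.0 m

Phase 3 (decelerating): v₀ = 3.00 m/s, a = -0.5 m/s².
v = v₀ + at → t = (0 − 3.00) / -0.5 = 6.00 s
v² = v₀² + 2aΔx → Δx = (0² − 3.00²)/(2·-0.5) = 9.00 m
Total distance = 13.3 + 48.0 + 9.00 = 70.3 m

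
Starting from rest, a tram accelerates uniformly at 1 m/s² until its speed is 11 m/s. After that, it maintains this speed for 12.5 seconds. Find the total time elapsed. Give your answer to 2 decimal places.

23.50 s

Phase 1 (accelerating): v₀ = 0 m/s, a = 1 m/s².
v = v₀ + at → t = (11 − 0) / 1 = 11.0 s
v² = v₀² + 2aΔx → Δx = (11² − 0²)/(2·1) = 60.5 m

Phase 2 (constant speed): v₀ = 11.0 m/s, a = 0 m/s².
v = v₀ + at = 11.0 + (0)(12.5) = 11.0 m/s
Δx = v₀t + ½at² = 11.0·12.5 + 0.5·0·12.5² = 138 m
Total time = 11.0 + 12.5 = 23.5 s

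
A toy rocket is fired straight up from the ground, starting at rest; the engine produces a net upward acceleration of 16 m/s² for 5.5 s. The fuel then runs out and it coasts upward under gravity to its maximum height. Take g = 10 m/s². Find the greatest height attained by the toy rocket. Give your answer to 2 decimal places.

629.20 m

Phase 1 (powered ascent): v₀ = 0 m/s, a = 16 m/s².
v = v₀ + at = 0 + (16)(5.5) = 88.0 m/s
Δx = v₀t + ½at² = 0·5.5 + 0.5·16·5.5² = 242 m

Phase 2 (coasting upward): v₀ = 88.0 m/s, a = -10 m/s².
v = v₀ + at → t = (0 − 88.0) / -10 = 8.80 s
v² = v₀² + 2aΔx → Δx = (0² − 88.0²)/(2·-10) = 387 m
Maximum height = 242 + 387 = 629 m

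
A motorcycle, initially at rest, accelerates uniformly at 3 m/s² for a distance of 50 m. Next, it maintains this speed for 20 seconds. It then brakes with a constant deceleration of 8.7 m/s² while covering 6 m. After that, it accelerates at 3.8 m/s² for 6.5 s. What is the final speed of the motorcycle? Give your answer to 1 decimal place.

38.7 m/s

Phase 1 (accelerating): v₀ = 0 m/s, a = 3 m/s².
v² = v₀² + 2aΔx = 0² + 2·3·50 = 300 → v = 17.3 m/s
t = (v − v₀)/a = (17.3 − 0)/3 = 5.77 s

Phase 2 (constant speed): v₀ = 17.3 m/s, a = 0 m/s².
v = v₀ + at = 17.3 + (0)(20) = 17.3 m/s
Δx = v₀t + ½at² = 17.3·20 + 0.5·0·20² = 346 m

Phase 3 (decelerating): v₀ = 17.3 m/s, a = -8.7 m/s².
v² = v₀² + 2aΔx = 17.3² + 2·-8.7·6 = 196 → v = 14.0 m/s
t = (v − v₀)/a = (14.0 − 17.3)/-8.7 = 0.383 s

Phase 4 (accelerating): v₀ = 14.0 m/s, a = 3.8 m/s².
v = v₀ + at = 14.0 + (3.8)(6.5) = 38.7 m/s
Δx = v₀t + ½at² = 14.0·6.5 + 0.5·3.8·6.5² = 171 m
Final speed = 38.7 m/s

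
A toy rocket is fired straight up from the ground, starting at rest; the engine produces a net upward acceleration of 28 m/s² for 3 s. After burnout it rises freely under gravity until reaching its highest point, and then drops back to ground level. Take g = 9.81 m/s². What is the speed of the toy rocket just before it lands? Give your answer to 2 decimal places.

Phase 1 (powered ascent): v₀ = 0 m/s, a = 28 m/s².
v = v₀ + at = 0 + (28)(3) = 84.0 m/s
Δx = v₀t + ½at² = 0·3 + 0.5·28·3² = 126 m

Phase 2 (coasting upward): v₀ = 84.0 m/s, a = -9.81 m/s².
v = v₀ + at → t = (0 − 84.0) / -9.81 = 8.56 s
v² = v₀² + 2aΔx → Δx = (0² − 84.0²)/(2·-9.81) = 360 m

Phase 3 (free fall): v₀ = 0 m/s, a = -9.81 m/s².
Falls 486 m from rest: t = √(2·486/9.81) = 9.95 s; v = g·t = 97.6 m/s.
Impact speed = 97.6 m/s

97.61 m/s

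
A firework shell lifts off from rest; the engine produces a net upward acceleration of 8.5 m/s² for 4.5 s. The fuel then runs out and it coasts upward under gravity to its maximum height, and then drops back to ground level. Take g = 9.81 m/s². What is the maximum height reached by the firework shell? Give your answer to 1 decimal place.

Phase 1 (powered ascent): v₀ = 0 m/s, a = 8.5 m/s².
v = v₀ + at = 0 + (8.5)(4.5) = 38.2 m/s
Δx = v₀t + ½at² = 0·4.5 + 0.5·8.5·4.5² = 86.1 m

Phase 2 (coasting upward): v₀ = 38.2 m/s, a = -9.81 m/s².
v = v₀ + at → t = (0 − 38.2) / -9.81 = 3.90 s
v² = v₀² + 2aΔx → Δx = (0² − 38.2²)/(2·-9.81) = 74.6 m
Maximum height = 86.1 + 74.6 = 161 m

160.6 m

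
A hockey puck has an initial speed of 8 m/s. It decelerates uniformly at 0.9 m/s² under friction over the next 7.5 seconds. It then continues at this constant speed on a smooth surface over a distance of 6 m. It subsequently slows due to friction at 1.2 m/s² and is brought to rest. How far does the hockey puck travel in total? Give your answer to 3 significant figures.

Phase 1 (decelerating): v₀ = 8.00 m/s, a = -0.9 m/s².
v = v₀ + at = 8.00 + (-0.9)(7.5) = 1.25 m/s
Δx = v₀t + ½at² = 8.00·7.5 + 0.5·-0.9·7.5² = 34.7 m

Phase 2 (constant speed): v₀ = 1.25 m/s, a = 0 m/s².
Constant speed: t = d/v = 6/1.25 = 4.80 s

Phase 3 (decelerating): v₀ = 1.25 m/s, a = -1.2 m/s².
v = v₀ + at → t = (0 − 1.25) / -1.2 = 1.04 s
v² = v₀² + 2aΔx → Δx = (0² − 1.25²)/(2·-1.2) = 0.651 m
Total distance = 34.7 + 6.00 + 0.651 = 41.3 m

41.3 m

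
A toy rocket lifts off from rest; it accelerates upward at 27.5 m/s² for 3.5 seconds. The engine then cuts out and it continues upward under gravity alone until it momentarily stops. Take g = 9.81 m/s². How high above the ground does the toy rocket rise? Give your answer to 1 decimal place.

640.6 m

Phase 1 (powered ascent): v₀ = 0 m/s, a = 27.5 m/s².
v = v₀ + at = 0 + (27.5)(3.5) = 96.2 m/s
Δx = v₀t + ½at² = 0·3.5 + 0.5·27.5·3.5² = 168 m

Phase 2 (coasting upward): v₀ = 96.2 m/s, a = -9.81 m/s².
v = v₀ + at → t = (0 − 96.2) / -9.81 = 9.81 s
v² = v₀² + 2aΔx → Δx = (0² − 96.2²)/(2·-9.81) = 472 m
Maximum height = 168 + 472 = 641 m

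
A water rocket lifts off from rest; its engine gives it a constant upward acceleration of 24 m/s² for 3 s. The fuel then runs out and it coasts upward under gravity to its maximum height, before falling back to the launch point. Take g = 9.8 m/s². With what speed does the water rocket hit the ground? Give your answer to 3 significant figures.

Phase 1 (powered ascent): v₀ = 0 m/s, a = 24 m/s².
v = v₀ + at = 0 + (24)(3) = 72.0 m/s
Δx = v₀t + ½at² = 0·3 + 0.5·24·3² = 108 m

Phase 2 (coasting upward): v₀ = 72.0 m/s, a = -9.8 m/s².
v = v₀ + at → t = (0 − 72.0) / -9.8 = 7.35 s
v² = v₀² + 2aΔx → Δx = (0² − 72.0²)/(2·-9.8) = 264 m

Phase 3 (free fall): v₀ = 0 m/s, a = -9.8 m/s².
Falls 372 m from rest: t = √(2·372/9.8) = 8.72 s; v = g·t = 85.4 m/s.
Impact speed = 85.4 m/s

85.4 m/s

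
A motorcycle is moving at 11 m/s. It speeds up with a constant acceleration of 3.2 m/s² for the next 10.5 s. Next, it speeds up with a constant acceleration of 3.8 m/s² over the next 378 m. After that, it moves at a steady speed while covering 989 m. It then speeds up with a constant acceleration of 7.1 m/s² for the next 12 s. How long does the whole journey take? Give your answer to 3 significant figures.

43.3 s

Phase 1 (accelerating): v₀ = 11.0 m/s, a = 3.2 m/s².
v = v₀ + at = 11.0 + (3.2)(10.5) = 44.6 m/s
Δx = v₀t + ½at² = 11.0·10.5 + 0.5·3.2·10.5² = 292 m

Phase 2 (accelerating): v₀ = 44.6 m/s, a = 3.8 m/s².
v² = v₀² + 2aΔx = 44.6² + 2·3.8·378 = 4860 → v = 69.7 m/s
t = (v − v₀)/a = (69.7 − 44.6)/3.8 = 6.61 s

Phase 3 (constant speed): v₀ = 69.7 m/s, a = 0 m/s².
Constant speed: t = d/v = 989/69.7 = 14.2 s

Phase 4 (accelerating): v₀ = 69.7 m/s, a = 7.1 m/s².
v = v₀ + at = 69.7 + (7.1)(12) = 155 m/s
Δx = v₀t + ½at² = 69.7·12 + 0.5·7.1·12² = 1350 m
Total time = 10.5 + 6.61 + 14.2 + 12.0 = 43.3 s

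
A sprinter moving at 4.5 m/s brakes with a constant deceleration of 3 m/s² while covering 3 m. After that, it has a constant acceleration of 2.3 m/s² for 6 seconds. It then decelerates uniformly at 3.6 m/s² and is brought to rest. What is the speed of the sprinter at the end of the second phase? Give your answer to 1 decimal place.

Phase 1 (decelerating): v₀ = 4.50 m/s, a = -3 m/s².
v² = v₀² + 2aΔx = 4.50² + 2·-3·3 = 2.25 → v = 1.50 m/s
t = (v − v₀)/a = (1.50 − 4.50)/-3 = 1.00 s

Phase 2 (accelerating): v₀ = 1.50 m/s, a = 2.3 m/s².
v = v₀ + at = 1.50 + (2.3)(6) = 15.3 m/s
Δx = v₀t + ½at² = 1.50·6 + 0.5·2.3·6² = 50.4 m
Speed at end of phase 2 = 15.3 m/s

15.3 m/s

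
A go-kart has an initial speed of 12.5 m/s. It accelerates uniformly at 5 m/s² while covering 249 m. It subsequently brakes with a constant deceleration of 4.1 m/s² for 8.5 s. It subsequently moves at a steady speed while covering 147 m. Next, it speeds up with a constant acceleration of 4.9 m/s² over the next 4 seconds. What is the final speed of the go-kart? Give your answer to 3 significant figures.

36.2 m/s

Phase 1 (accelerating): v₀ = 12.5 m/s, a = 5 m/s².
v² = v₀² + 2aΔx = 12.5² + 2·5·249 = 2650 → v = 51.4 m/s
t = (v − v₀)/a = (51.4 − 12.5)/5 = 7.79 s

Phase 2 (decelerating): v₀ = 51.4 m/s, a = -4.1 m/s².
v = v₀ + at = 51.4 + (-4.1)(8.5) = 16.6 m/s
Δx = v₀t + ½at² = 51.4·8.5 + 0.5·-4.1·8.5² = 289 m

Phase 3 (constant speed): v₀ = 16.6 m/s, a = 0 m/s².
Constant speed: t = d/v = 147/16.6 = 8.86 s

Phase 4 (accelerating): v₀ = 16.6 m/s, a = 4.9 m/s².
v = v₀ + at = 16.6 + (4.9)(4) = 36.2 m/s
Δx = v₀t + ½at² = 16.6·4 + 0.5·4.9·4² = 106 m
Final speed = 36.2 m/s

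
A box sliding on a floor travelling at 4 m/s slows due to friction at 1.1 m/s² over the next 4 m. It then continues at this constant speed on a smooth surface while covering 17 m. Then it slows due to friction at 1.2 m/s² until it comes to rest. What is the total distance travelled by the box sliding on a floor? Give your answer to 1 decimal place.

Phase 1 (decelerating): v₀ = 4.00 m/s, a = -1.1 m/s².
v² = v₀² + 2aΔx = 4.00² + 2·-1.1·4 = 7.20 → v = 2.68 m/s
t = (v − v₀)/a = (2.68 − 4.00)/-1.1 = 1.20 s

Phase 2 (constant speed): v₀ = 2.68 m/s, a = 0 m/s².
Constant speed: t = d/v = 17/2.68 = 6.34 s

Phase 3 (decelerating): v₀ = 2.68 m/s, a = -1.2 m/s².
v = v₀ + at → t = (0 − 2.68) / -1.2 = 2.24 s
v² = v₀² + 2aΔx → Δx = (0² − 2.68²)/(2·-1.2) = 3.00 m
Total distance = 4.00 + 17.0 + 3.00 = 24.0 m

24.0 m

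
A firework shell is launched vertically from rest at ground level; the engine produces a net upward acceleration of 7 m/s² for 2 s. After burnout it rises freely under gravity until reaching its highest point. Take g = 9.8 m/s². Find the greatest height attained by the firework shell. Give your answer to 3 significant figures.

Phase 1 (powered ascent): v₀ = 0 m/s, a = 7 m/s².
v = v₀ + at = 0 + (7)(2) = 14.0 m/s
Δx = v₀t + ½at² = 0·2 + 0.5·7·2² = 14.0 m

Phase 2 (coasting upward): v₀ = 14.0 m/s, a = -9.8 m/s².
v = v₀ + at → t = (0 − 14.0) / -9.8 = 1.43 s
v² = v₀² + 2aΔx → Δx = (0² − 14.0²)/(2·-9.8) = 10.0 m
Maximum height = 14.0 + 10.0 = 24.0 m

24.0 m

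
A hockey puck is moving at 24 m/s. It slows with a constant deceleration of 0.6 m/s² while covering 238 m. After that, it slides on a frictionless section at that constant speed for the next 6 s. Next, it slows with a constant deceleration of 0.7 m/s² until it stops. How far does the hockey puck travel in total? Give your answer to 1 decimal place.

Phase 1 (decelerating): v₀ = 24.0 m/s, a = -0.6 m/s².
v² = v₀² + 2aΔx = 24.0² + 2·-0.6·238 = 290 → v = 17.0 m/s
t = (v − v₀)/a = (17.0 − 24.0)/-0.6 = 11.6 s

Phase 2 (constant speed): v₀ = 17.0 m/s, a = 0 m/s².
v = v₀ + at = 17.0 + (0)(6) = 17.0 m/s
Δx = v₀t + ½at² = 17.0·6 + 0.5·0·6² = 102 m

Phase 3 (decelerating): v₀ = 17.0 m/s, a = -0.7 m/s².
v = v₀ + at → t = (0 − 17.0) / -0.7 = 24.3 s
v² = v₀² + 2aΔx → Δx = (0² − 17.0²)/(2·-0.7) = 207 m
Total distance = 238 + 102 + 207 = 548 m

547.7 m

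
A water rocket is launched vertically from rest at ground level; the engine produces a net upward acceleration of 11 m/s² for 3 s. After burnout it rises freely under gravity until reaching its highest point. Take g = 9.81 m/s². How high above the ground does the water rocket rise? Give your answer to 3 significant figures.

105 m

Phase 1 (powered ascent): v₀ = 0 m/s, a = 11 m/s².
v = v₀ + at = 0 + (11)(3) = 33.0 m/s
Δx = v₀t + ½at² = 0·3 + 0.5·11·3² = 49.5 m

Phase 2 (coasting upward): v₀ = 33.0 m/s, a = -9.81 m/s².
v = v₀ + at → t = (0 − 33.0) / -9.81 = 3.36 s
v² = v₀² + 2aΔx → Δx = (0² − 33.0²)/(2·-9.81) = 55.5 m
Maximum height = 49.5 + 55.5 = 105 m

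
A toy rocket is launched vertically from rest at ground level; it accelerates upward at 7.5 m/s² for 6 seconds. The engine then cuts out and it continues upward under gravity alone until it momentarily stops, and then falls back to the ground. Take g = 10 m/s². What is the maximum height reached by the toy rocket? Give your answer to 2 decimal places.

Phase 1 (powered ascent): v₀ = 0 m/s, a = 7.5 m/s².
v = v₀ + at = 0 + (7.5)(6) = 45.0 m/s
Δx = v₀t + ½at² = 0·6 + 0.5·7.5·6² = 135 m

Phase 2 (coasting upward): v₀ = 45.0 m/s, a = -10 m/s².
v = v₀ + at → t = (0 − 45.0) / -10 = 4.50 s
v² = v₀² + 2aΔx → Δx = (0² − 45.0²)/(2·-10) = 101 m
Maximum height = 135 + 101 = 236 m

236.25 m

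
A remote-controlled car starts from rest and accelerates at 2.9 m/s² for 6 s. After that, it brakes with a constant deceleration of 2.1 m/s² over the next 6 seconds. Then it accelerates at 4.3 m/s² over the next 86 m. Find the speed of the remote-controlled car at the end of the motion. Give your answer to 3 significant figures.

Phase 1 (accelerating): v₀ = 0 m/s, a = 2.9 m/s².
v = v₀ + at = 0 + (2.9)(6) = 17.4 m/s
Δx = v₀t + ½at² = 0·6 + 0.5·2.9·6² = 52.2 m

Phase 2 (decelerating): v₀ = 17.4 m/s, a = -2.1 m/s².
v = v₀ + at = 17.4 + (-2.1)(6) = 4.80 m/s
Δx = v₀t + ½at² = 17.4·6 + 0.5·-2.1·6² = 66.6 m

Phase 3 (accelerating): v₀ = 4.80 m/s, a = 4.3 m/s².
v² = v₀² + 2aΔx = 4.80² + 2·4.3·86 = 763 → v = 27.6 m/s
t = (v − v₀)/a = (27.6 − 4.80)/4.3 = 5.31 s
Final speed = 27.6 m/s

27.6 m/s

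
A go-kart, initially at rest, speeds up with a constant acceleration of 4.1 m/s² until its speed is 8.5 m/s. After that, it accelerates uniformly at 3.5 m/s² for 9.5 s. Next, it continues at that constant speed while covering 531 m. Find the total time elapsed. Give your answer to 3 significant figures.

Phase 1 (accelerating): v₀ = 0 m/s, a = 4.1 m/s².
v = v₀ + at → t = (8.5 − 0) / 4.1 = 2.07 s
v² = v₀² + 2aΔx → Δx = (8.5² − 0²)/(2·4.1) = 8.81 m

Phase 2 (accelerating): v₀ = 8.50 m/s, a = 3.5 m/s².
v = v₀ + at = 8.50 + (3.5)(9.5) = 41.8 m/s
Δx = v₀t + ½at² = 8.50·9.5 + 0.5·3.5·9.5² = 239 m

Phase 3 (constant speed): v₀ = 41.8 m/s, a = 0 m/s².
Constant speed: t = d/v = 531/41.8 = 12.7 s
Total time = 2.07 + 9.50 + 12.7 = 24.3 s

24.3 s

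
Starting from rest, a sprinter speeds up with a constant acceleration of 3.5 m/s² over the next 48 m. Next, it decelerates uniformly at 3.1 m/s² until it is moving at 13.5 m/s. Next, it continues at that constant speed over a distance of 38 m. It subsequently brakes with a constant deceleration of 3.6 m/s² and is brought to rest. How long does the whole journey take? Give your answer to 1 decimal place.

13.4 s

Phase 1 (accelerating): v₀ = 0 m/s, a = 3.5 m/s².
v² = v₀² + 2aΔx = 0² + 2·3.5·48 = 336 → v = 18.3 m/s
t = (v − v₀)/a = (18.3 − 0)/3.5 = 5.24 s

Phase 2 (decelerating): v₀ = 18.3 m/s, a = -3.1 m/s².
v = v₀ + at → t = (13.5 − 18.3) / -3.1 = 1.56 s
v² = v₀² + 2aΔx → Δx = (13.5² − 18.3²)/(2·-3.1) = 24.8 m

Phase 3 (constant speed): v₀ = 13.5 m/s, a = 0 m/s².
Constant speed: t = d/v = 38/13.5 = 2.81 s

Phase 4 (decelerating): v₀ = 13.5 m/s, a = -3.6 m/s².
v = v₀ + at → t = (0 − 13.5) / -3.6 = 3.75 s
v² = v₀² + 2aΔx → Δx = (0² − 13.5²)/(2·-3.6) = 25.3 m
Total time = 5.24 + 1.56 + 2.81 + 3.75 = 13.4 s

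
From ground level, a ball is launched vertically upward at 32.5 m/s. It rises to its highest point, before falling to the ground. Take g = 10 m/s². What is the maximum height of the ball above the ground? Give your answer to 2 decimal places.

Phase 1 (rising): v₀ = 32.5 m/s, a = -10 m/s².
v = v₀ + at → t = (0 − 32.5) / -10 = 3.25 s
v² = v₀² + 2aΔx → Δx = (0² − 32.5²)/(2·-10) = 52.8 m
Maximum height = 52.8 m

52.81 m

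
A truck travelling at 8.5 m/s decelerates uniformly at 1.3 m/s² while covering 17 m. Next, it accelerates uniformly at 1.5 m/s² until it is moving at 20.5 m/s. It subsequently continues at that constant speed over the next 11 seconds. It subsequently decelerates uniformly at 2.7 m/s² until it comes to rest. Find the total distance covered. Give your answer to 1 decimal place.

451.1 m

Phase 1 (decelerating): v₀ = 8.50 m/s, a = -1.3 m/s².
v² = v₀² + 2aΔx = 8.50² + 2·-1.3·17 = 28.0 → v = 5.30 m/s
t = (v − v₀)/a = (5.30 − 8.50)/-1.3 = 2.46 s

Phase 2 (accelerating): v₀ = 5.30 m/s, a = 1.5 m/s².
v = v₀ + at → t = (20.5 − 5.30) / 1.5 = 10.1 s
v² = v₀² + 2aΔx → Δx = (20.5² − 5.30²)/(2·1.5) = 131 m

Phase 3 (constant speed): v₀ = 20.5 m/s, a = 0 m/s².
v = v₀ + at = 20.5 + (0)(11) = 20.5 m/s
Δx = v₀t + ½at² = 20.5·11 + 0.5·0·11² = 226 m

Phase 4 (decelerating): v₀ = 20.5 m/s, a = -2.7 m/s².
v = v₀ + at → t = (0 − 20.5) / -2.7 = 7.59 s
v² = v₀² + 2aΔx → Δx = (0² − 20.5²)/(2·-2.7) = 77.8 m
Total distance = 17.0 + 131 + 226 + 77.8 = 451 m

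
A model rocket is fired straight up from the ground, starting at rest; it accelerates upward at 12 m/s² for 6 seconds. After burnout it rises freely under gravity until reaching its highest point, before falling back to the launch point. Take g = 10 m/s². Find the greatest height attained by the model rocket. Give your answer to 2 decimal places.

475.20 m

Phase 1 (powered ascent): v₀ = 0 m/s, a = 12 m/s².
v = v₀ + at = 0 + (12)(6) = 72.0 m/s
Δx = v₀t + ½at² = 0·6 + 0.5·12·6² = 216 m

Phase 2 (coasting upward): v₀ = 72.0 m/s, a = -10 m/s².
v = v₀ + at → t = (0 − 72.0) / -10 = 7.20 s
v² = v₀² + 2aΔx → Δx = (0² − 72.0²)/(2·-10) = 259 m
Maximum height = 216 + 259 = 475 m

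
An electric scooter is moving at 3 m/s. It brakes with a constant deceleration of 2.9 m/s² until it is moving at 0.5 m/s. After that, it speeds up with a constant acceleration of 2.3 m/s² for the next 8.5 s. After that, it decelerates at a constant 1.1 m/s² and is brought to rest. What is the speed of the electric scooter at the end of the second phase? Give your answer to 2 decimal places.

20.05 m/s

Phase 1 (decelerating): v₀ = 3.00 m/s, a = -2.9 m/s².
v = v₀ + at → t = (0.5 − 3.00) / -2.9 = 0.862 s
v² = v₀² + 2aΔx → Δx = (0.5² − 3.00²)/(2·-2.9) = 1.51 m

Phase 2 (accelerating): v₀ = 0.500 m/s, a = 2.3 m/s².
v = v₀ + at = 0.500 + (2.3)(8.5) = 20.0 m/s
Δx = v₀t + ½at² = 0.500·8.5 + 0.5·2.3·8.5² = 87.3 m
Speed at end of phase 2 = 20.0 m/s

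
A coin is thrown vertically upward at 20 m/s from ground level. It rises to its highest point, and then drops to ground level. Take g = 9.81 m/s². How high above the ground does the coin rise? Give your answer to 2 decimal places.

Phase 1 (rising): v₀ = 20.0 m/s, a = -9.81 m/s².
v = v₀ + at → t = (0 − 20.0) / -9.81 = 2.04 s
v² = v₀² + 2aΔx → Δx = (0² − 20.0²)/(2·-9.81) = 20.4 m
Maximum height = 20.4 m

20.39 m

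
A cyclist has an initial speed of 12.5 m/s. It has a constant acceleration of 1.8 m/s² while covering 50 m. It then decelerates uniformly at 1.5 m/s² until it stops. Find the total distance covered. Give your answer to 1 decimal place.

Phase 1 (accelerating): v₀ = 12.5 m/s, a = 1.8 m/s².
v² = v₀² + 2aΔx = 12.5² + 2·1.8·50 = 336 → v = 18.3 m/s
t = (v − v₀)/a = (18.3 − 12.5)/1.8 = 3.24 s

Phase 2 (decelerating): v₀ = 18.3 m/s, a = -1.5 m/s².
v = v₀ + at → t = (0 − 18.3) / -1.5 = 12.2 s
v² = v₀² + 2aΔx → Δx = (0² − 18.3²)/(2·-1.5) = 112 m
Total distance = 50.0 + 112 = 162 m

162.1 m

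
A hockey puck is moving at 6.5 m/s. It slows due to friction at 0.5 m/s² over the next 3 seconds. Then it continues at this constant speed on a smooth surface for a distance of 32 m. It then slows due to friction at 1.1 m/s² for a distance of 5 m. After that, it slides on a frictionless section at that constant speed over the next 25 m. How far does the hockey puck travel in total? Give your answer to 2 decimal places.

79.25 m

Phase 1 (decelerating): v₀ = 6.50 m/s, a = -0.5 m/s².
v = v₀ + at = 6.50 + (-0.5)(3) = 5.00 m/s
Δx = v₀t + ½at² = 6.50·3 + 0.5·-0.5·3² = 17.2 m

Phase 2 (constant speed): v₀ = 5.00 m/s, a = 0 m/s².
Constant speed: t = d/v = 32/5.00 = 6.40 s

Phase 3 (decelerating): v₀ = 5.00 m/s, a = -1.1 m/s².
v² = v₀² + 2aΔx = 5.00² + 2·-1.1·5 = 14.0 → v = 3.74 m/s
t = (v − v₀)/a = (3.74 − 5.00)/-1.1 = 1.14 s

Phase 4 (constant speed): v₀ = 3.74 m/s, a = 0 m/s².
Constant speed: t = d/v = 25/3.74 = 6.68 s
Total distance = 17.2 + 32.0 + 5.00 + 25.0 = 79.2 m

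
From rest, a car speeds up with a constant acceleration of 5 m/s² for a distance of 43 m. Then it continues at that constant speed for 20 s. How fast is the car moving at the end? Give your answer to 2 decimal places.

20.74 m/s

Phase 1 (accelerating): v₀ = 0 m/s, a = 5 m/s².
v² = v₀² + 2aΔx = 0² + 2·5·43 = 430 → v = 20.7 m/s
t = (v − v₀)/a = (20.7 − 0)/5 = 4.15 s

Phase 2 (constant speed): v₀ = 20.7 m/s, a = 0 m/s².
v = v₀ + at = 20.7 + (0)(20) = 20.7 m/s
Δx = v₀t + ½at² = 20.7·20 + 0.5·0·20² = 415 m
Final speed = 20.7 m/s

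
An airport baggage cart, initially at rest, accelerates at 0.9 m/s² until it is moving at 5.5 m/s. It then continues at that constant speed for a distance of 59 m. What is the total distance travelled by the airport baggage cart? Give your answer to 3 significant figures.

Phase 1 (accelerating): v₀ = 0 m/s, a = 0.9 m/s².
v = v₀ + at → t = (5.5 − 0) / 0.9 = 6.11 s
v² = v₀² + 2aΔx → Δx = (5.5² − 0²)/(2·0.9) = 16.8 m

Phase 2 (constant speed): v₀ = 5.50 m/s, a = 0 m/s².
Constant speed: t = d/v = 59/5.50 = 10.7 s
Total distance = 16.8 + 59.0 = 75.8 m

75.8 m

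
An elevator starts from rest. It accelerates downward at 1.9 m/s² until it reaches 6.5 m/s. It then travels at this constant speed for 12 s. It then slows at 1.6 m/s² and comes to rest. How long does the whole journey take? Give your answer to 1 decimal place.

Phase 1 (accelerating): v₀ = 0 m/s, a = 1.9 m/s².
v = v₀ + at → t = (6.5 − 0) / 1.9 = 3.42 s
v² = v₀² + 2aΔx → Δx = (6.5² − 0²)/(2·1.9) = 11.1 m

Phase 2 (constant speed): v₀ = 6.50 m/s, a = 0 m/s².
v = v₀ + at = 6.50 + (0)(12) = 6.50 m/s
Δx = v₀t + ½at² = 6.50·12 + 0.5·0·12² = 78.0 m

Phase 3 (decelerating): v₀ = 6.50 m/s, a = -1.6 m/s².
v = v₀ + at → t = (0 − 6.50) / -1.6 = 4.06 s
v² = v₀² + 2aΔx → Δx = (0² − 6.50²)/(2·-1.6) = 13.2 m
Total time = 3.42 + 12.0 + 4.06 = 19.5 s

19.5 s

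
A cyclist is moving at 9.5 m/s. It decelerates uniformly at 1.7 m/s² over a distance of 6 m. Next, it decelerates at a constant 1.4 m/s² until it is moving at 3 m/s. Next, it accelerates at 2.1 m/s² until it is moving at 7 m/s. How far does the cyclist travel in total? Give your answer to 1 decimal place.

Phase 1 (decelerating): v₀ = 9.50 m/s, a = -1.7 m/s².
v² = v₀² + 2aΔx = 9.50² + 2·-1.7·6 = 69.8 → v = 8.36 m/s
t = (v − v₀)/a = (8.36 − 9.50)/-1.7 = 0.672 s

Phase 2 (decelerating): v₀ = 8.36 m/s, a = -1.4 m/s².
v = v₀ + at → t = (3 − 8.36) / -1.4 = 3.83 s
v² = v₀² + 2aΔx → Δx = (3² − 8.36²)/(2·-1.4) = 21.7 m

Phase 3 (accelerating): v₀ = 3.00 m/s, a = 2.1 m/s².
v = v₀ + at → t = (7 − 3.00) / 2.1 = 1.90 s
v² = v₀² + 2aΔx → Δx = (7² − 3.00²)/(2·2.1) = 9.52 m
Total distance = 6.00 + 21.7 + 9.52 = 37.3 m

37.3 m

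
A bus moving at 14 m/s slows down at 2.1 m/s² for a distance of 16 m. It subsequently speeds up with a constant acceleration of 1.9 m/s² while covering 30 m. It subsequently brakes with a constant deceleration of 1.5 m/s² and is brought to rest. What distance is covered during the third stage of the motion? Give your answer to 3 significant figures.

80.9 m

Phase 1 (decelerating): v₀ = 14.0 m/s, a = -2.1 m/s².
v² = v₀² + 2aΔx = 14.0² + 2·-2.1·16 = 129 → v = 11.3 m/s
t = (v − v₀)/a = (11.3 − 14.0)/-2.1 = 1.26 s

Phase 2 (accelerating): v₀ = 11.3 m/s, a = 1.9 m/s².
v² = v₀² + 2aΔx = 11.3² + 2·1.9·30 = 243 → v = 15.6 m/s
t = (v − v₀)/a = (15.6 − 11.3)/1.9 = 2.23 s

Phase 3 (decelerating): v₀ = 15.6 m/s, a = -1.5 m/s².
v = v₀ + at → t = (0 − 15.6) / -1.5 = 10.4 s
v² = v₀² + 2aΔx → Δx = (0² − 15.6²)/(2·-1.5) = 80.9 m
Distance in phase 3 = 80.9 m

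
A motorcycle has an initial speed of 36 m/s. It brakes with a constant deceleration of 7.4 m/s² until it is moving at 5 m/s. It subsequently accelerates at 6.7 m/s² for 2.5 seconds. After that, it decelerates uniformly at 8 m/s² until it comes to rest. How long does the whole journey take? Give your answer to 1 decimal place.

9.4 s

Phase 1 (decelerating): v₀ = 36.0 m/s, a = -7.4 m/s².
v = v₀ + at → t = (5 − 36.0) / -7.4 = 4.19 s
v² = v₀² + 2aΔx → Δx = (5² − 36.0²)/(2·-7.4) = 85.9 m

Phase 2 (accelerating): v₀ = 5.00 m/s, a = 6.7 m/s².
v = v₀ + at = 5.00 + (6.7)(2.5) = 21.8 m/s
Δx = v₀t + ½at² = 5.00·2.5 + 0.5·6.7·2.5² = 33.4 m

Phase 3 (decelerating): v₀ = 21.8 m/s, a = -8 m/s².
v = v₀ + at → t = (0 − 21.8) / -8 = 2.72 s
v² = v₀² + 2aΔx → Δx = (0² − 21.8²)/(2·-8) = 29.6 m
Total time = 4.19 + 2.50 + 2.72 = 9.41 s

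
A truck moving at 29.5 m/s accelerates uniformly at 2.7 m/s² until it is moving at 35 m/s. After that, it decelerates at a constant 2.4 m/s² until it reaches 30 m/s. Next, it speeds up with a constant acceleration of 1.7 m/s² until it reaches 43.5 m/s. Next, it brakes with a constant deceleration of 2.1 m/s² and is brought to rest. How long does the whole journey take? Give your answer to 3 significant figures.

Phase 1 (accelerating): v₀ = 29.5 m/s, a = 2.7 m/s².
v = v₀ + at → t = (35 − 29.5) / 2.7 = 2.04 s
v² = v₀² + 2aΔx → Δx = (35² − 29.5²)/(2·2.7) = 65.7 m

Phase 2 (decelerating): v₀ = 35.0 m/s, a = -2.4 m/s².
v = v₀ + at → t = (30 − 35.0) / -2.4 = 2.08 s
v² = v₀² + 2aΔx → Δx = (30² − 35.0²)/(2·-2.4) = 67.7 m

Phase 3 (accelerating): v₀ = 30.0 m/s, a = 1.7 m/s².
v = v₀ + at → t = (43.5 − 30.0) / 1.7 = 7.94 s
v² = v₀² + 2aΔx → Δx = (43.5² − 30.0²)/(2·1.7) = 292 m

Phase 4 (decelerating): v₀ = 43.5 m/s, a = -2.1 m/s².
v = v₀ + at → t = (0 − 43.5) / -2.1 = 20.7 s
v² = v₀² + 2aΔx → Δx = (0² − 43.5²)/(2·-2.1) = 451 m
Total time = 2.04 + 2.08 + 7.94 + 20.7 = 32.8 s

32.8 s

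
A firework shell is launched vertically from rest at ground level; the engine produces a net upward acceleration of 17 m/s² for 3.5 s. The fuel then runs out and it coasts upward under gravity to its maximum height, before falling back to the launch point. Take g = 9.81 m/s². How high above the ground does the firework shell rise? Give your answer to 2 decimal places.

284.57 m

Phase 1 (powered ascent): v₀ = 0 m/s, a = 17 m/s².
v = v₀ + at = 0 + (17)(3.5) = 59.5 m/s
Δx = v₀t + ½at² = 0·3.5 + 0.5·17·3.5² = 104 m

Phase 2 (coasting upward): v₀ = 59.5 m/s, a = -9.81 m/s².
v = v₀ + at → t = (0 − 59.5) / -9.81 = 6.07 s
v² = v₀² + 2aΔx → Δx = (0² − 59.5²)/(2·-9.81) = 180 m
Maximum height = 104 + 180 = 285 m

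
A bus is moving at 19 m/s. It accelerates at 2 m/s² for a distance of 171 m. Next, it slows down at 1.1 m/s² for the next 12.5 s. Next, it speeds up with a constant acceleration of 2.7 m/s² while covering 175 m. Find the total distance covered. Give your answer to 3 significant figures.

664 m

Phase 1 (accelerating): v₀ = 19.0 m/s, a = 2 m/s².
v² = v₀² + 2aΔx = 19.0² + 2·2·171 = 1040 → v = 32.3 m/s
t = (v − v₀)/a = (32.3 − 19.0)/2 = 6.66 s

Phase 2 (decelerating): v₀ = 32.3 m/s, a = -1.1 m/s².
v = v₀ + at = 32.3 + (-1.1)(12.5) = 18.6 m/s
Δx = v₀t + ½at² = 32.3·12.5 + 0.5·-1.1·12.5² = 318 m

Phase 3 (accelerating): v₀ = 18.6 m/s, a = 2.7 m/s².
v² = v₀² + 2aΔx = 18.6² + 2·2.7·175 = 1290 → v = 35.9 m/s
t = (v − v₀)/a = (35.9 − 18.6)/2.7 = 6.42 s
Total distance = 171 + 318 + 175 = 664 m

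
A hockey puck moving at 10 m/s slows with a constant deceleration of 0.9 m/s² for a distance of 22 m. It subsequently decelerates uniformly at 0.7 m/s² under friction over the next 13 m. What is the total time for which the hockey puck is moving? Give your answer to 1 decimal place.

Phase 1 (decelerating): v₀ = 10.0 m/s, a = -0.9 m/s².
v² = v₀² + 2aΔx = 10.0² + 2·-0.9·22 = 60.4 → v = 7.77 m/s
t = (v − v₀)/a = (7.77 − 10.0)/-0.9 = 2.48 s

Phase 2 (decelerating): v₀ = 7.77 m/s, a = -0.7 m/s².
v² = v₀² + 2aΔx = 7.77² + 2·-0.7·13 = 42.2 → v = 6.50 m/s
t = (v − v₀)/a = (6.50 − 7.77)/-0.7 = 1.82 s
Total time = 2.48 + 1.82 = 4.30 s

4.3 s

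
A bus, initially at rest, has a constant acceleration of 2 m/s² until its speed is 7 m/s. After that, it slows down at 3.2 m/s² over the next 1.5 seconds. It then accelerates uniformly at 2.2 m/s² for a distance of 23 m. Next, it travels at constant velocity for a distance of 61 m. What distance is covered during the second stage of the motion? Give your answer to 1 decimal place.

6.9 m

Phase 1 (accelerating): v₀ = 0 m/s, a = 2 m/s².
v = v₀ + at → t = (7 − 0) / 2 = 3.50 s
v² = v₀² + 2aΔx → Δx = (7² − 0²)/(2·2) = 12.2 m

Phase 2 (decelerating): v₀ = 7.00 m/s, a = -3.2 m/s².
v = v₀ + at = 7.00 + (-3.2)(1.5) = 2.20 m/s
Δx = v₀t + ½at² = 7.00·1.5 + 0.5·-3.2·1.5² = 6.90 m
Distance in phase 2 = 6.90 m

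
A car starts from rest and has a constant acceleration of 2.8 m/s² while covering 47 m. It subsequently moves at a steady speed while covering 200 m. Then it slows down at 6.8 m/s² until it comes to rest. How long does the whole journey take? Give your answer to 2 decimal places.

20.51 s

Phase 1 (accelerating): v₀ = 0 m/s, a = 2.8 m/s².
v² = v₀² + 2aΔx = 0² + 2·2.8·47 = 263 → v = 16.2 m/s
t = (v − v₀)/a = (16.2 − 0)/2.8 = 5.79 s

Phase 2 (constant speed): v₀ = 16.2 m/s, a = 0 m/s².
Constant speed: t = d/v = 200/16.2 = 12.3 s

Phase 3 (decelerating): v₀ = 16.2 m/s, a = -6.8 m/s².
v = v₀ + at → t = (0 − 16.2) / -6.8 = 2.39 s
v² = v₀² + 2aΔx → Δx = (0² − 16.2²)/(2·-6.8) = 19.4 m
Total time = 5.79 + 12.3 + 2.39 = 20.5 s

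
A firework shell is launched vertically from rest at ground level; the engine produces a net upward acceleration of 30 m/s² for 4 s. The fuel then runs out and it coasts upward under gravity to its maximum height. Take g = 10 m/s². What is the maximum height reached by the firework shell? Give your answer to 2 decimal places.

Phase 1 (powered ascent): v₀ = 0 m/s, a = 30 m/s².
v = v₀ + at = 0 + (30)(4) = 120 m/s
Δx = v₀t + ½at² = 0·4 + 0.5·30·4² = 240 m

Phase 2 (coasting upward): v₀ = 120 m/s, a = -10 m/s².
v = v₀ + at → t = (0 − 120) / -10 = 12.0 s
v² = v₀² + 2aΔx → Δx = (0² − 120²)/(2·-10) = 720 m
Maximum height = 240 + 720 = 960 m

960.00 m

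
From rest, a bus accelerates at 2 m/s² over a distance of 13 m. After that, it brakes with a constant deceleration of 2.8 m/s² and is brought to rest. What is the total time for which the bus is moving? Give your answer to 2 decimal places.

Phase 1 (accelerating): v₀ = 0 m/s, a = 2 m/s².
v² = v₀² + 2aΔx = 0² + 2·2·13 = 52.0 → v = 7.21 m/s
t = (v − v₀)/a = (7.21 − 0)/2 = 3.61 s

Phase 2 (decelerating): v₀ = 7.21 m/s, a = -2.8 m/s².
v = v₀ + at → t = (0 − 7.21) / -2.8 = 2.58 s
v² = v₀² + 2aΔx → Δx = (0² − 7.21²)/(2·-2.8) = 9.29 m
Total time = 3.61 + 2.58 = 6.18 s

6.18 s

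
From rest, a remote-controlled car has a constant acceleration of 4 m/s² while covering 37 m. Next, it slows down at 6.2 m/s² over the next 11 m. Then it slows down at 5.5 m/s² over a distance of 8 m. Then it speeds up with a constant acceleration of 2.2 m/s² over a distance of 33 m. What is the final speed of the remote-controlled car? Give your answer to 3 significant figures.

14.7 m/s

Phase 1 (accelerating): v₀ = 0 m/s, a = 4 m/s².
v² = v₀² + 2aΔx = 0² + 2·4·37 = 296 → v = 17.2 m/s
t = (v − v₀)/a = (17.2 − 0)/4 = 4.30 s

Phase 2 (decelerating): v₀ = 17.2 m/s, a = -6.2 m/s².
v² = v₀² + 2aΔx = 17.2² + 2·-6.2·11 = 160 → v = 12.6 m/s
t = (v − v₀)/a = (12.6 − 17.2)/-6.2 = 0.737 s

Phase 3 (decelerating): v₀ = 12.6 m/s, a = -5.5 m/s².
v² = v₀² + 2aΔx = 12.6² + 2·-5.5·8 = 71.6 → v = 8.46 m/s
t = (v − v₀)/a = (8.46 − 12.6)/-5.5 = 0.758 s

Phase 4 (accelerating): v₀ = 8.46 m/s, a = 2.2 m/s².
v² = v₀² + 2aΔx = 8.46² + 2·2.2·33 = 217 → v = 14.7 m/s
t = (v − v₀)/a = (14.7 − 8.46)/2.2 = 2.85 s
Final speed = 14.7 m/s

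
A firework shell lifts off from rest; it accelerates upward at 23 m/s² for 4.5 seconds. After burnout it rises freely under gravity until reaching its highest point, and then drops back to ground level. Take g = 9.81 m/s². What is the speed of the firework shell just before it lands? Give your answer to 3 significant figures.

Phase 1 (powered ascent): v₀ = 0 m/s, a = 23 m/s².
v = v₀ + at = 0 + (23)(4.5) = 104 m/s
Δx = v₀t + ½at² = 0·4.5 + 0.5·23·4.5² = 233 m

Phase 2 (coasting upward): v₀ = 104 m/s, a = -9.81 m/s².
v = v₀ + at → t = (0 − 104) / -9.81 = 10.6 s
v² = v₀² + 2aΔx → Δx = (0² − 104²)/(2·-9.81) = 546 m

Phase 3 (free fall): v₀ = 0 m/s, a = -9.81 m/s².
Falls 779 m from rest: t = √(2·779/9.81) = 12.6 s; v = g·t = 124 m/s.
Impact speed = 124 m/s

124 m/s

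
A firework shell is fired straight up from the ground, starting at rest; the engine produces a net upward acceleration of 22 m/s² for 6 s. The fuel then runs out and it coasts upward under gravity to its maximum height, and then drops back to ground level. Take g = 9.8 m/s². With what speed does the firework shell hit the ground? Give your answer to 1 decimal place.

Phase 1 (powered ascent): v₀ = 0 m/s, a = 22 m/s².
v = v₀ + at = 0 + (22)(6) = 132 m/s
Δx = v₀t + ½at² = 0·6 + 0.5·22·6² = 396 m

Phase 2 (coasting upward): v₀ = 132 m/s, a = -9.8 m/s².
v = v₀ + at → t = (0 − 132) / -9.8 = 13.5 s
v² = v₀² + 2aΔx → Δx = (0² − 132²)/(2·-9.8) = 889 m

Phase 3 (free fall): v₀ = 0 m/s, a = -9.8 m/s².
Falls 1280 m from rest: t = √(2·1280/9.8) = 16.2 s; v = g·t = 159 m/s.
Impact speed = 159 m/s

158.7 m/s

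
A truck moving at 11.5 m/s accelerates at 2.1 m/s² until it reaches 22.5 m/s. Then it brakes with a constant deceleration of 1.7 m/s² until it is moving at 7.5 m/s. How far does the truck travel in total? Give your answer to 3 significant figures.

221 m

Phase 1 (accelerating): v₀ = 11.5 m/s, a = 2.1 m/s².
v = v₀ + at → t = (22.5 − 11.5) / 2.1 = 5.24 s
v² = v₀² + 2aΔx → Δx = (22.5² − 11.5²)/(2·2.1) = 89.0 m

Phase 2 (decelerating): v₀ = 22.5 m/s, a = -1.7 m/s².
v = v₀ + at → t = (7.5 − 22.5) / -1.7 = 8.82 s
v² = v₀² + 2aΔx → Δx = (7.5² − 22.5²)/(2·-1.7) = 132 m
Total distance = 89.0 + 132 = 221 m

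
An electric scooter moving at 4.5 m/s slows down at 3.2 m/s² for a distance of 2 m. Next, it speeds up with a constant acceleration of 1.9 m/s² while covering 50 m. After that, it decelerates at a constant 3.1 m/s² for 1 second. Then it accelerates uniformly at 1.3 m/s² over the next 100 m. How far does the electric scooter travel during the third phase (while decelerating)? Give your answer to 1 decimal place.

Phase 1 (decelerating): v₀ = 4.50 m/s, a = -3.2 m/s².
v² = v₀² + 2aΔx = 4.50² + 2·-3.2·2 = 7.45 → v = 2.73 m/s
t = (v − v₀)/a = (2.73 − 4.50)/-3.2 = 0.553 s

Phase 2 (accelerating): v₀ = 2.73 m/s, a = 1.9 m/s².
v² = v₀² + 2aΔx = 2.73² + 2·1.9·50 = 197 → v = 14.1 m/s
t = (v − v₀)/a = (14.1 − 2.73)/1.9 = 5.96 s

Phase 3 (decelerating): v₀ = 14.1 m/s, a = -3.1 m/s².
v = v₀ + at = 14.1 + (-3.1)(1) = 11.0 m/s
Δx = v₀t + ½at² = 14.1·1 + 0.5·-3.1·1² = 12.5 m
Distance in phase 3 = 12.5 m

12.5 m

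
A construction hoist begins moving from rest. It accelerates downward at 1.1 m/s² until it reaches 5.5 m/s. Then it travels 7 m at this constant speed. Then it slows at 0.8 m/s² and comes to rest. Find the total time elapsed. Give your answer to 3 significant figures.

Phase 1 (accelerating): v₀ = 0 m/s, a = 1.1 m/s².
v = v₀ + at → t = (5.5 − 0) / 1.1 = 5.00 s
v² = v₀² + 2aΔx → Δx = (5.5² − 0²)/(2·1.1) = 13.7 m

Phase 2 (constant speed): v₀ = 5.50 m/s, a = 0 m/s².
Constant speed: t = d/v = 7/5.50 = 1.27 s

Phase 3 (decelerating): v₀ = 5.50 m/s, a = -0.8 m/s².
v = v₀ + at → t = (0 − 5.50) / -0.8 = 6.88 s
v² = v₀² + 2aΔx → Δx = (0² − 5.50²)/(2·-0.8) = 18.9 m
Total time = 5.00 + 1.27 + 6.88 = 13.1 s

13.1 s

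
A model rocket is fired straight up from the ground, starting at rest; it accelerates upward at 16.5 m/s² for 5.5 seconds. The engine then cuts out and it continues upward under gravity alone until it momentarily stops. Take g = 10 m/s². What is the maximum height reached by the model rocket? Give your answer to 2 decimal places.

661.34 m

Phase 1 (powered ascent): v₀ = 0 m/s, a = 16.5 m/s².
v = v₀ + at = 0 + (16.5)(5.5) = 90.8 m/s
Δx = v₀t + ½at² = 0·5.5 + 0.5·16.5·5.5² = 250 m

Phase 2 (coasting upward): v₀ = 90.8 m/s, a = -10 m/s².
v = v₀ + at → t = (0 − 90.8) / -10 = 9.07 s
v² = v₀² + 2aΔx → Δx = (0² − 90.8²)/(2·-10) = 412 m
Maximum height = 250 + 412 = 661 m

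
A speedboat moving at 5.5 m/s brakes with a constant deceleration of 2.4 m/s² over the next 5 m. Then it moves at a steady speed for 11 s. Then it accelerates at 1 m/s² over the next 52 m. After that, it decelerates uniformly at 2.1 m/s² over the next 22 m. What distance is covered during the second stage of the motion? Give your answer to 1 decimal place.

27.5 m

Phase 1 (decelerating): v₀ = 5.50 m/s, a = -2.4 m/s².
v² = v₀² + 2aΔx = 5.50² + 2·-2.4·5 = 6.25 → v = 2.50 m/s
t = (v − v₀)/a = (2.50 − 5.50)/-2.4 = 1.25 s

Phase 2 (constant speed): v₀ = 2.50 m/s, a = 0 m/s².
v = v₀ + at = 2.50 + (0)(11) = 2.50 m/s
Δx = v₀t + ½at² = 2.50·11 + 0.5·0·11² = 27.5 m
Distance in phase 2 = 27.5 m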